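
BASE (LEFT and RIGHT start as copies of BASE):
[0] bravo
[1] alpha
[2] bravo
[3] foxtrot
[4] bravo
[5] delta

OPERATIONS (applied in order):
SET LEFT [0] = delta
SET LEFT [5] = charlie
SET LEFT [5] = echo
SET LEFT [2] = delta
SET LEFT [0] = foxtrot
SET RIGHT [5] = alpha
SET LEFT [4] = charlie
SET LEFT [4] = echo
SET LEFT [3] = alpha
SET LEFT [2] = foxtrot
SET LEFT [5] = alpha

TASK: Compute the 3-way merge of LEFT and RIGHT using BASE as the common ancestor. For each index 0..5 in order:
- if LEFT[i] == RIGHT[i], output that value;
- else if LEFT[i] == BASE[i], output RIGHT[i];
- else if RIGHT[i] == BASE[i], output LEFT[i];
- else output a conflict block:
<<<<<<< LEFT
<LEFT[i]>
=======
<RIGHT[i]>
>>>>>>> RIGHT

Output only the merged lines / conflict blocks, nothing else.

Final LEFT:  [foxtrot, alpha, foxtrot, alpha, echo, alpha]
Final RIGHT: [bravo, alpha, bravo, foxtrot, bravo, alpha]
i=0: L=foxtrot, R=bravo=BASE -> take LEFT -> foxtrot
i=1: L=alpha R=alpha -> agree -> alpha
i=2: L=foxtrot, R=bravo=BASE -> take LEFT -> foxtrot
i=3: L=alpha, R=foxtrot=BASE -> take LEFT -> alpha
i=4: L=echo, R=bravo=BASE -> take LEFT -> echo
i=5: L=alpha R=alpha -> agree -> alpha

Answer: foxtrot
alpha
foxtrot
alpha
echo
alpha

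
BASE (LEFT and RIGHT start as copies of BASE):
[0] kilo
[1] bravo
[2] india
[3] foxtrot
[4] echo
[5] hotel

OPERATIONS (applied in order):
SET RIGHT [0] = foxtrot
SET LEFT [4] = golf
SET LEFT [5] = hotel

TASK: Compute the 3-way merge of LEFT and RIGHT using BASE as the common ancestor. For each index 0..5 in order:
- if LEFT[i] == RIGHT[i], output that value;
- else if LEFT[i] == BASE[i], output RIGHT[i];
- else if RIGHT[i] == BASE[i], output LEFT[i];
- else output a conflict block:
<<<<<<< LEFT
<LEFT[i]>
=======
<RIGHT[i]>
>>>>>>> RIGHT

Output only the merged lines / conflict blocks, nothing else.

Final LEFT:  [kilo, bravo, india, foxtrot, golf, hotel]
Final RIGHT: [foxtrot, bravo, india, foxtrot, echo, hotel]
i=0: L=kilo=BASE, R=foxtrot -> take RIGHT -> foxtrot
i=1: L=bravo R=bravo -> agree -> bravo
i=2: L=india R=india -> agree -> india
i=3: L=foxtrot R=foxtrot -> agree -> foxtrot
i=4: L=golf, R=echo=BASE -> take LEFT -> golf
i=5: L=hotel R=hotel -> agree -> hotel

Answer: foxtrot
bravo
india
foxtrot
golf
hotel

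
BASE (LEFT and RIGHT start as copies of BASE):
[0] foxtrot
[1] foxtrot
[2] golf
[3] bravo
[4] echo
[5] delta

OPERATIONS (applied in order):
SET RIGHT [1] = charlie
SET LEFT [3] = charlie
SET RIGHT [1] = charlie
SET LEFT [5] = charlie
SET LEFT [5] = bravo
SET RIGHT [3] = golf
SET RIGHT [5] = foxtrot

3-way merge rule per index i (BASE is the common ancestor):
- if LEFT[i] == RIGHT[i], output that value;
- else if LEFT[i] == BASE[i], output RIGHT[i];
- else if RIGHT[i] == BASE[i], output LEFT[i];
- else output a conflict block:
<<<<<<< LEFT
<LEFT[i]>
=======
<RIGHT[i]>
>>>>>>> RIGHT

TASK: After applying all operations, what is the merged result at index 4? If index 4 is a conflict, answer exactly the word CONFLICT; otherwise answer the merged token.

Final LEFT:  [foxtrot, foxtrot, golf, charlie, echo, bravo]
Final RIGHT: [foxtrot, charlie, golf, golf, echo, foxtrot]
i=0: L=foxtrot R=foxtrot -> agree -> foxtrot
i=1: L=foxtrot=BASE, R=charlie -> take RIGHT -> charlie
i=2: L=golf R=golf -> agree -> golf
i=3: BASE=bravo L=charlie R=golf all differ -> CONFLICT
i=4: L=echo R=echo -> agree -> echo
i=5: BASE=delta L=bravo R=foxtrot all differ -> CONFLICT
Index 4 -> echo

Answer: echo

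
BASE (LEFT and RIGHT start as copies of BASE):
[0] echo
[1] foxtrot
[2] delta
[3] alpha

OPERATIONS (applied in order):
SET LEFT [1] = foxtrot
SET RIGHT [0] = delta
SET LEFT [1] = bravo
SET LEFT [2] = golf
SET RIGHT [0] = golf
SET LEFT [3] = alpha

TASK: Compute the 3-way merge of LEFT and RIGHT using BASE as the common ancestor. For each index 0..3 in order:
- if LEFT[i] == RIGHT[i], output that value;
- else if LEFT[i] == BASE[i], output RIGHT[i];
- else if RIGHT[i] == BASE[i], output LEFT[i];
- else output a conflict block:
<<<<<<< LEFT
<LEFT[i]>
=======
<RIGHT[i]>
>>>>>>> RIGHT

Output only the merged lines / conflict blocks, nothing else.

Answer: golf
bravo
golf
alpha

Derivation:
Final LEFT:  [echo, bravo, golf, alpha]
Final RIGHT: [golf, foxtrot, delta, alpha]
i=0: L=echo=BASE, R=golf -> take RIGHT -> golf
i=1: L=bravo, R=foxtrot=BASE -> take LEFT -> bravo
i=2: L=golf, R=delta=BASE -> take LEFT -> golf
i=3: L=alpha R=alpha -> agree -> alpha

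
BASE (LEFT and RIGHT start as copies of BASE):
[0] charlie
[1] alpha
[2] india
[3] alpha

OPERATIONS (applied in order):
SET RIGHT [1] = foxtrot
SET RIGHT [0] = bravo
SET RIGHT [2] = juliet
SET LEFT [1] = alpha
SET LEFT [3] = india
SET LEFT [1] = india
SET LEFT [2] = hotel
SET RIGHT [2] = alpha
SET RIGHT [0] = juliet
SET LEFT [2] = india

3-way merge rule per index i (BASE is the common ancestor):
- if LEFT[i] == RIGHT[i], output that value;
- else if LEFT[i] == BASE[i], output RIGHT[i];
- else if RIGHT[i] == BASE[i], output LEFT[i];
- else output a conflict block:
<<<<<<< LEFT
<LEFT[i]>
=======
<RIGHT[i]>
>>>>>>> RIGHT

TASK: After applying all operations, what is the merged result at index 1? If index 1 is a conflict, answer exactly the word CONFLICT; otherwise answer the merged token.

Final LEFT:  [charlie, india, india, india]
Final RIGHT: [juliet, foxtrot, alpha, alpha]
i=0: L=charlie=BASE, R=juliet -> take RIGHT -> juliet
i=1: BASE=alpha L=india R=foxtrot all differ -> CONFLICT
i=2: L=india=BASE, R=alpha -> take RIGHT -> alpha
i=3: L=india, R=alpha=BASE -> take LEFT -> india
Index 1 -> CONFLICT

Answer: CONFLICT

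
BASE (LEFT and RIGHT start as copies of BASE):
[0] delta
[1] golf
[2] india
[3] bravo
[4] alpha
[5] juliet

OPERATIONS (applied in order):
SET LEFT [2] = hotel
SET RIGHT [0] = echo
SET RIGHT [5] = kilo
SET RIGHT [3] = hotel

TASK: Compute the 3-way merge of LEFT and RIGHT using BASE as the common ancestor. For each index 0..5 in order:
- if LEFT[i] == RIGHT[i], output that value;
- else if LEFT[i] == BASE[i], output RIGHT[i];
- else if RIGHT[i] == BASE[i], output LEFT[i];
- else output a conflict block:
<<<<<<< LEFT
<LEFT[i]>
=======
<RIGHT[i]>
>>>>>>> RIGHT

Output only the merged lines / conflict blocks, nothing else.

Answer: echo
golf
hotel
hotel
alpha
kilo

Derivation:
Final LEFT:  [delta, golf, hotel, bravo, alpha, juliet]
Final RIGHT: [echo, golf, india, hotel, alpha, kilo]
i=0: L=delta=BASE, R=echo -> take RIGHT -> echo
i=1: L=golf R=golf -> agree -> golf
i=2: L=hotel, R=india=BASE -> take LEFT -> hotel
i=3: L=bravo=BASE, R=hotel -> take RIGHT -> hotel
i=4: L=alpha R=alpha -> agree -> alpha
i=5: L=juliet=BASE, R=kilo -> take RIGHT -> kilo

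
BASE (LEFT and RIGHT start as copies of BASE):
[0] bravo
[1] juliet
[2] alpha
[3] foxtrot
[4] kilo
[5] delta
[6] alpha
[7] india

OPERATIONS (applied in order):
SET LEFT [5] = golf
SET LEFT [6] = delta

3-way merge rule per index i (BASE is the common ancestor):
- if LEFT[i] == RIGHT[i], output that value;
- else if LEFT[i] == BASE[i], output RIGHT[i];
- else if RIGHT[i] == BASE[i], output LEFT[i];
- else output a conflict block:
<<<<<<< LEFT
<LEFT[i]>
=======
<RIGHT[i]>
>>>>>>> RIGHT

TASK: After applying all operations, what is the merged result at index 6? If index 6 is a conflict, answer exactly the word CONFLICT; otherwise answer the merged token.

Answer: delta

Derivation:
Final LEFT:  [bravo, juliet, alpha, foxtrot, kilo, golf, delta, india]
Final RIGHT: [bravo, juliet, alpha, foxtrot, kilo, delta, alpha, india]
i=0: L=bravo R=bravo -> agree -> bravo
i=1: L=juliet R=juliet -> agree -> juliet
i=2: L=alpha R=alpha -> agree -> alpha
i=3: L=foxtrot R=foxtrot -> agree -> foxtrot
i=4: L=kilo R=kilo -> agree -> kilo
i=5: L=golf, R=delta=BASE -> take LEFT -> golf
i=6: L=delta, R=alpha=BASE -> take LEFT -> delta
i=7: L=india R=india -> agree -> india
Index 6 -> delta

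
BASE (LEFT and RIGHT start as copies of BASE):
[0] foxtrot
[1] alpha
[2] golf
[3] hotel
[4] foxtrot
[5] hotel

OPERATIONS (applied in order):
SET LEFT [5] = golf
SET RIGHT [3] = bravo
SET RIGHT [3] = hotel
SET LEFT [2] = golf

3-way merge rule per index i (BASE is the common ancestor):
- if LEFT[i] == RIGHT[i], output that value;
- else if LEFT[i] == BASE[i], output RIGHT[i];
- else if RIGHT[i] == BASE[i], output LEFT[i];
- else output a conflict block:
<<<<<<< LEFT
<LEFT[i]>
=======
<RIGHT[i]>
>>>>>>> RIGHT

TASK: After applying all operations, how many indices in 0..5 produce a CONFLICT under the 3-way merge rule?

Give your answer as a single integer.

Answer: 0

Derivation:
Final LEFT:  [foxtrot, alpha, golf, hotel, foxtrot, golf]
Final RIGHT: [foxtrot, alpha, golf, hotel, foxtrot, hotel]
i=0: L=foxtrot R=foxtrot -> agree -> foxtrot
i=1: L=alpha R=alpha -> agree -> alpha
i=2: L=golf R=golf -> agree -> golf
i=3: L=hotel R=hotel -> agree -> hotel
i=4: L=foxtrot R=foxtrot -> agree -> foxtrot
i=5: L=golf, R=hotel=BASE -> take LEFT -> golf
Conflict count: 0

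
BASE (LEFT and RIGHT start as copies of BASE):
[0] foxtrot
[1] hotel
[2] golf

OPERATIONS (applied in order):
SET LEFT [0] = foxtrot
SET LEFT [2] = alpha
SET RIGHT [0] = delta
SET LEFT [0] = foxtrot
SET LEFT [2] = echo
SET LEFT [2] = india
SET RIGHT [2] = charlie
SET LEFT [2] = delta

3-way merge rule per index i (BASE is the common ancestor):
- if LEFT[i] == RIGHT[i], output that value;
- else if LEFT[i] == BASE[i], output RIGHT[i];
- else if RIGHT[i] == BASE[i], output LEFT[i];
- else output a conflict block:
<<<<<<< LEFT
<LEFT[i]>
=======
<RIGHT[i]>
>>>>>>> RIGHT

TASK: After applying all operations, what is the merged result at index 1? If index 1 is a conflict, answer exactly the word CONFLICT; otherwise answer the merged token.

Answer: hotel

Derivation:
Final LEFT:  [foxtrot, hotel, delta]
Final RIGHT: [delta, hotel, charlie]
i=0: L=foxtrot=BASE, R=delta -> take RIGHT -> delta
i=1: L=hotel R=hotel -> agree -> hotel
i=2: BASE=golf L=delta R=charlie all differ -> CONFLICT
Index 1 -> hotel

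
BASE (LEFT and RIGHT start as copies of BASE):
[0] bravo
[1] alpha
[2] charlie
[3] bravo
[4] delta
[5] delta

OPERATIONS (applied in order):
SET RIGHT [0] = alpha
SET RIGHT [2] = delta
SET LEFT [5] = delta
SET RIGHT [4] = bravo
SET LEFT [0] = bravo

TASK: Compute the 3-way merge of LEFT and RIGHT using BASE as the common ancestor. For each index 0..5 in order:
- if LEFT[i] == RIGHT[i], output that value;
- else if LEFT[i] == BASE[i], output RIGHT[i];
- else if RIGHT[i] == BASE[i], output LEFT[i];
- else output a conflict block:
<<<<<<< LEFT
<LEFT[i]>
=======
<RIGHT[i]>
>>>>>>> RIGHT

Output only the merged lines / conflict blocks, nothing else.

Final LEFT:  [bravo, alpha, charlie, bravo, delta, delta]
Final RIGHT: [alpha, alpha, delta, bravo, bravo, delta]
i=0: L=bravo=BASE, R=alpha -> take RIGHT -> alpha
i=1: L=alpha R=alpha -> agree -> alpha
i=2: L=charlie=BASE, R=delta -> take RIGHT -> delta
i=3: L=bravo R=bravo -> agree -> bravo
i=4: L=delta=BASE, R=bravo -> take RIGHT -> bravo
i=5: L=delta R=delta -> agree -> delta

Answer: alpha
alpha
delta
bravo
bravo
delta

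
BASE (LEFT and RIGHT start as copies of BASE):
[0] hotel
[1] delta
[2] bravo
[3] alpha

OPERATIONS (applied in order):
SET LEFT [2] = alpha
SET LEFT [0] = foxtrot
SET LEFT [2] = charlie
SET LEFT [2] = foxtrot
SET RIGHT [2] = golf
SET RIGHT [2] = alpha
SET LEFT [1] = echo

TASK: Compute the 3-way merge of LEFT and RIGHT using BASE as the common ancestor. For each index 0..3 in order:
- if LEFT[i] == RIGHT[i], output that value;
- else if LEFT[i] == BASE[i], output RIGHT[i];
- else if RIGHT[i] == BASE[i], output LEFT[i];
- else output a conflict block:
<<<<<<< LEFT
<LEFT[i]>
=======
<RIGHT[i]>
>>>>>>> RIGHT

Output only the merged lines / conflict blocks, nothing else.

Final LEFT:  [foxtrot, echo, foxtrot, alpha]
Final RIGHT: [hotel, delta, alpha, alpha]
i=0: L=foxtrot, R=hotel=BASE -> take LEFT -> foxtrot
i=1: L=echo, R=delta=BASE -> take LEFT -> echo
i=2: BASE=bravo L=foxtrot R=alpha all differ -> CONFLICT
i=3: L=alpha R=alpha -> agree -> alpha

Answer: foxtrot
echo
<<<<<<< LEFT
foxtrot
=======
alpha
>>>>>>> RIGHT
alpha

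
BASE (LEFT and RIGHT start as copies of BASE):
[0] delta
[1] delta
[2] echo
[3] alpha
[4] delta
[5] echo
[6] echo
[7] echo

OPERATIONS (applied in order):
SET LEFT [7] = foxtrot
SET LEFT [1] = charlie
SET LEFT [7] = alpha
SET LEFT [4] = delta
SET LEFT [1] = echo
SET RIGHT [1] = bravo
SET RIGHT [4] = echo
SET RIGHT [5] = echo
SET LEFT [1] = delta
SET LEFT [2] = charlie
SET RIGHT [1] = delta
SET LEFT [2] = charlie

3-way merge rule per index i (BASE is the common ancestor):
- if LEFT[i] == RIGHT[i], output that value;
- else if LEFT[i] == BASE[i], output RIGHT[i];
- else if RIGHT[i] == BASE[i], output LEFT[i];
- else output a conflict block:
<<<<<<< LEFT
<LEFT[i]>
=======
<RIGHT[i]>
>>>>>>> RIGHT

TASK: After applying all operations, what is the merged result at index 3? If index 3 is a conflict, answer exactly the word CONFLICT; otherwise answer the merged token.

Final LEFT:  [delta, delta, charlie, alpha, delta, echo, echo, alpha]
Final RIGHT: [delta, delta, echo, alpha, echo, echo, echo, echo]
i=0: L=delta R=delta -> agree -> delta
i=1: L=delta R=delta -> agree -> delta
i=2: L=charlie, R=echo=BASE -> take LEFT -> charlie
i=3: L=alpha R=alpha -> agree -> alpha
i=4: L=delta=BASE, R=echo -> take RIGHT -> echo
i=5: L=echo R=echo -> agree -> echo
i=6: L=echo R=echo -> agree -> echo
i=7: L=alpha, R=echo=BASE -> take LEFT -> alpha
Index 3 -> alpha

Answer: alpha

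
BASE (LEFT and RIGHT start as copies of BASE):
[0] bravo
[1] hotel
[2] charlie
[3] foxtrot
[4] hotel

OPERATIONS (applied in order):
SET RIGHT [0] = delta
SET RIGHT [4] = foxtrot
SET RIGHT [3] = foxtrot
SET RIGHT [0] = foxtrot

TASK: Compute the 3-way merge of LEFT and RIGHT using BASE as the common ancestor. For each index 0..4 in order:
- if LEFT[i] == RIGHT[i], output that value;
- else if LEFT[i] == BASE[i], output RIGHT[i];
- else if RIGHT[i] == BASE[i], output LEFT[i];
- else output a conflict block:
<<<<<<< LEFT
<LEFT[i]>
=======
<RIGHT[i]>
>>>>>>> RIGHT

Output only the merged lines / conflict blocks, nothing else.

Final LEFT:  [bravo, hotel, charlie, foxtrot, hotel]
Final RIGHT: [foxtrot, hotel, charlie, foxtrot, foxtrot]
i=0: L=bravo=BASE, R=foxtrot -> take RIGHT -> foxtrot
i=1: L=hotel R=hotel -> agree -> hotel
i=2: L=charlie R=charlie -> agree -> charlie
i=3: L=foxtrot R=foxtrot -> agree -> foxtrot
i=4: L=hotel=BASE, R=foxtrot -> take RIGHT -> foxtrot

Answer: foxtrot
hotel
charlie
foxtrot
foxtrot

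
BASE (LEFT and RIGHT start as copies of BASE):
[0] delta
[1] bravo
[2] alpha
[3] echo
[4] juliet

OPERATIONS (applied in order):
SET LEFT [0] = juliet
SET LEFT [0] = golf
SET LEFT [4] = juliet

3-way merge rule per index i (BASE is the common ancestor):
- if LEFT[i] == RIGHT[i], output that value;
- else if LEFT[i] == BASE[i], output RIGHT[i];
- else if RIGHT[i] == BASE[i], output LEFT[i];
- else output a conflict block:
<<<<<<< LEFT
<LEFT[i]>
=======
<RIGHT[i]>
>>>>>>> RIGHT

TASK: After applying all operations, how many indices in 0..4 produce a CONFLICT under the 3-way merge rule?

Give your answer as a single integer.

Answer: 0

Derivation:
Final LEFT:  [golf, bravo, alpha, echo, juliet]
Final RIGHT: [delta, bravo, alpha, echo, juliet]
i=0: L=golf, R=delta=BASE -> take LEFT -> golf
i=1: L=bravo R=bravo -> agree -> bravo
i=2: L=alpha R=alpha -> agree -> alpha
i=3: L=echo R=echo -> agree -> echo
i=4: L=juliet R=juliet -> agree -> juliet
Conflict count: 0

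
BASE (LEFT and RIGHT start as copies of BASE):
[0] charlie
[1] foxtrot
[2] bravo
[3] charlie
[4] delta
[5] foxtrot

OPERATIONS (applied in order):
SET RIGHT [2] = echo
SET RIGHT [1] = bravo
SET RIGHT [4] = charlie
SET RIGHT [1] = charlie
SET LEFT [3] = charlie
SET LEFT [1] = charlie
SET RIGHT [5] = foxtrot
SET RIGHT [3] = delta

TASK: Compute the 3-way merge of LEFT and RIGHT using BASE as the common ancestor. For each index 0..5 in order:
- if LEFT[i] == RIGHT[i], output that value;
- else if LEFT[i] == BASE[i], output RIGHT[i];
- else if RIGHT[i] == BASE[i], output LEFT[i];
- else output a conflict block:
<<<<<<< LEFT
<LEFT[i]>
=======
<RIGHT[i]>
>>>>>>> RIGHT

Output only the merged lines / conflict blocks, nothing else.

Final LEFT:  [charlie, charlie, bravo, charlie, delta, foxtrot]
Final RIGHT: [charlie, charlie, echo, delta, charlie, foxtrot]
i=0: L=charlie R=charlie -> agree -> charlie
i=1: L=charlie R=charlie -> agree -> charlie
i=2: L=bravo=BASE, R=echo -> take RIGHT -> echo
i=3: L=charlie=BASE, R=delta -> take RIGHT -> delta
i=4: L=delta=BASE, R=charlie -> take RIGHT -> charlie
i=5: L=foxtrot R=foxtrot -> agree -> foxtrot

Answer: charlie
charlie
echo
delta
charlie
foxtrot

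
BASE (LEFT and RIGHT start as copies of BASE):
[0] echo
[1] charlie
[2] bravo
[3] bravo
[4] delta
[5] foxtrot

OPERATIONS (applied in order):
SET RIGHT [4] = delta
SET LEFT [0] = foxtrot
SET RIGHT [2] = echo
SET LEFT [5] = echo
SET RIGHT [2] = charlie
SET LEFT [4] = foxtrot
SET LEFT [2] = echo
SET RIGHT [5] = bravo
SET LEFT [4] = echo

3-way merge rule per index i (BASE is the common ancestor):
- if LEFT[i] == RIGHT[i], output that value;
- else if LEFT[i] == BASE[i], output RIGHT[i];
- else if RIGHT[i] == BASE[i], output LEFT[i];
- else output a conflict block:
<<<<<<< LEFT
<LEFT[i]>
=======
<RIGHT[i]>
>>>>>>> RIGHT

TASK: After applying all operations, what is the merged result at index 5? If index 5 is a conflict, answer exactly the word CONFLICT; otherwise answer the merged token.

Final LEFT:  [foxtrot, charlie, echo, bravo, echo, echo]
Final RIGHT: [echo, charlie, charlie, bravo, delta, bravo]
i=0: L=foxtrot, R=echo=BASE -> take LEFT -> foxtrot
i=1: L=charlie R=charlie -> agree -> charlie
i=2: BASE=bravo L=echo R=charlie all differ -> CONFLICT
i=3: L=bravo R=bravo -> agree -> bravo
i=4: L=echo, R=delta=BASE -> take LEFT -> echo
i=5: BASE=foxtrot L=echo R=bravo all differ -> CONFLICT
Index 5 -> CONFLICT

Answer: CONFLICT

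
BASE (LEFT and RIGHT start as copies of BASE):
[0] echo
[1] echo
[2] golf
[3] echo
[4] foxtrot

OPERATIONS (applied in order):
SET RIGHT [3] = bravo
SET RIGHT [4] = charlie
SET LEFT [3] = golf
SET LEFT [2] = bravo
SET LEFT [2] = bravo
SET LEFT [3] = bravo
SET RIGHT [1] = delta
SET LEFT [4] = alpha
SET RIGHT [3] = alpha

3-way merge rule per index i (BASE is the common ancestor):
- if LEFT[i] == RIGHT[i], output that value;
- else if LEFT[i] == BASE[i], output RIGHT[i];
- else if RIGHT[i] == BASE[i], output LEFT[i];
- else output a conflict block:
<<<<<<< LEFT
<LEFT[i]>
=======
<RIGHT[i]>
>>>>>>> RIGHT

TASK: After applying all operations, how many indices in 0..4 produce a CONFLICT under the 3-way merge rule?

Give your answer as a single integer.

Answer: 2

Derivation:
Final LEFT:  [echo, echo, bravo, bravo, alpha]
Final RIGHT: [echo, delta, golf, alpha, charlie]
i=0: L=echo R=echo -> agree -> echo
i=1: L=echo=BASE, R=delta -> take RIGHT -> delta
i=2: L=bravo, R=golf=BASE -> take LEFT -> bravo
i=3: BASE=echo L=bravo R=alpha all differ -> CONFLICT
i=4: BASE=foxtrot L=alpha R=charlie all differ -> CONFLICT
Conflict count: 2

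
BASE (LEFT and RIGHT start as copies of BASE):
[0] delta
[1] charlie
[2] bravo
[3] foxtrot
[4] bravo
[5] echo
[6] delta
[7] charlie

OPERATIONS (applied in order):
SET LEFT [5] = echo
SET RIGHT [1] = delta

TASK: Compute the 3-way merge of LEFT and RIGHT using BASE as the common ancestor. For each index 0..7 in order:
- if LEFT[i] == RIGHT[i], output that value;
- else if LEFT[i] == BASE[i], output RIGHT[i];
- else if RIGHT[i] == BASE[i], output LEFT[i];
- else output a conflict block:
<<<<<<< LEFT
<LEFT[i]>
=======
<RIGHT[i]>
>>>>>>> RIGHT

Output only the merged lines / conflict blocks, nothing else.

Final LEFT:  [delta, charlie, bravo, foxtrot, bravo, echo, delta, charlie]
Final RIGHT: [delta, delta, bravo, foxtrot, bravo, echo, delta, charlie]
i=0: L=delta R=delta -> agree -> delta
i=1: L=charlie=BASE, R=delta -> take RIGHT -> delta
i=2: L=bravo R=bravo -> agree -> bravo
i=3: L=foxtrot R=foxtrot -> agree -> foxtrot
i=4: L=bravo R=bravo -> agree -> bravo
i=5: L=echo R=echo -> agree -> echo
i=6: L=delta R=delta -> agree -> delta
i=7: L=charlie R=charlie -> agree -> charlie

Answer: delta
delta
bravo
foxtrot
bravo
echo
delta
charlie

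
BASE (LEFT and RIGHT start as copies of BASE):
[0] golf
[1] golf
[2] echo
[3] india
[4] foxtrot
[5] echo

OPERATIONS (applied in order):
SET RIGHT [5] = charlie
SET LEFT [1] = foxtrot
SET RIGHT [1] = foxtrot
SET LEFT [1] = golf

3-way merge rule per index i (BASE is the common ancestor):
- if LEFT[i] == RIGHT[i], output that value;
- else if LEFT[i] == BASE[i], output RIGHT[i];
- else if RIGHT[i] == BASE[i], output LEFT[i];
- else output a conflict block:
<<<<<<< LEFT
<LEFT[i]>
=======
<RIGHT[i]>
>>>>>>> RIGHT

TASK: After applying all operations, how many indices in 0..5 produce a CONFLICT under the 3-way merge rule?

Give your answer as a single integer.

Final LEFT:  [golf, golf, echo, india, foxtrot, echo]
Final RIGHT: [golf, foxtrot, echo, india, foxtrot, charlie]
i=0: L=golf R=golf -> agree -> golf
i=1: L=golf=BASE, R=foxtrot -> take RIGHT -> foxtrot
i=2: L=echo R=echo -> agree -> echo
i=3: L=india R=india -> agree -> india
i=4: L=foxtrot R=foxtrot -> agree -> foxtrot
i=5: L=echo=BASE, R=charlie -> take RIGHT -> charlie
Conflict count: 0

Answer: 0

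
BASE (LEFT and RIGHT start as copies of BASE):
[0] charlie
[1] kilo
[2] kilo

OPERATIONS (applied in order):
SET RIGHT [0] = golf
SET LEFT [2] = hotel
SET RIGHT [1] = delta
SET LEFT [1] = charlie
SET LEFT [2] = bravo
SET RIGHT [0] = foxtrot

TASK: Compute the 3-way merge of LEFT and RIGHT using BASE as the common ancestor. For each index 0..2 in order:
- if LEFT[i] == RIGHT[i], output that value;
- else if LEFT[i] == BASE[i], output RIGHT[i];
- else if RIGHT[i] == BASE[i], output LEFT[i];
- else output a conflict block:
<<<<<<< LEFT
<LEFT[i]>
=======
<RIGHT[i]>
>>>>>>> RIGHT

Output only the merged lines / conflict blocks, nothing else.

Answer: foxtrot
<<<<<<< LEFT
charlie
=======
delta
>>>>>>> RIGHT
bravo

Derivation:
Final LEFT:  [charlie, charlie, bravo]
Final RIGHT: [foxtrot, delta, kilo]
i=0: L=charlie=BASE, R=foxtrot -> take RIGHT -> foxtrot
i=1: BASE=kilo L=charlie R=delta all differ -> CONFLICT
i=2: L=bravo, R=kilo=BASE -> take LEFT -> bravo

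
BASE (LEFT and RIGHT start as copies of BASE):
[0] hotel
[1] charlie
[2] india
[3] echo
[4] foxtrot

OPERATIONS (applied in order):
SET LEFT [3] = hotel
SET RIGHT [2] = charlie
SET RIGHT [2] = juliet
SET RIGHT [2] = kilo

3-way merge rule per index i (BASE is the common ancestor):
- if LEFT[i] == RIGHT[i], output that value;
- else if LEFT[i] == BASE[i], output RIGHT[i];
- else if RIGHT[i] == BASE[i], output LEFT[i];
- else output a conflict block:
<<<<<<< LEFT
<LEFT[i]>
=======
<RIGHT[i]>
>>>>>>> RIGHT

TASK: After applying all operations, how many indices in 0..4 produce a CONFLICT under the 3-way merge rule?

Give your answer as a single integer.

Answer: 0

Derivation:
Final LEFT:  [hotel, charlie, india, hotel, foxtrot]
Final RIGHT: [hotel, charlie, kilo, echo, foxtrot]
i=0: L=hotel R=hotel -> agree -> hotel
i=1: L=charlie R=charlie -> agree -> charlie
i=2: L=india=BASE, R=kilo -> take RIGHT -> kilo
i=3: L=hotel, R=echo=BASE -> take LEFT -> hotel
i=4: L=foxtrot R=foxtrot -> agree -> foxtrot
Conflict count: 0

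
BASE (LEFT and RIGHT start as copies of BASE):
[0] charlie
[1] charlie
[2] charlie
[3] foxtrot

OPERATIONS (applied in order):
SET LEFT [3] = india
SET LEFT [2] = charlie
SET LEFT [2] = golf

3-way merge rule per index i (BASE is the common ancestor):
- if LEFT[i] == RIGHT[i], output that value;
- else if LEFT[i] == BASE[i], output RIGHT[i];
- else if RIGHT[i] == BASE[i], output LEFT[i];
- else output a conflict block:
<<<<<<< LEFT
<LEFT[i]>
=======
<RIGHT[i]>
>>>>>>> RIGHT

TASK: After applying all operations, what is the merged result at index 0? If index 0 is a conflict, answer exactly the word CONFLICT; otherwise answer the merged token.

Final LEFT:  [charlie, charlie, golf, india]
Final RIGHT: [charlie, charlie, charlie, foxtrot]
i=0: L=charlie R=charlie -> agree -> charlie
i=1: L=charlie R=charlie -> agree -> charlie
i=2: L=golf, R=charlie=BASE -> take LEFT -> golf
i=3: L=india, R=foxtrot=BASE -> take LEFT -> india
Index 0 -> charlie

Answer: charlie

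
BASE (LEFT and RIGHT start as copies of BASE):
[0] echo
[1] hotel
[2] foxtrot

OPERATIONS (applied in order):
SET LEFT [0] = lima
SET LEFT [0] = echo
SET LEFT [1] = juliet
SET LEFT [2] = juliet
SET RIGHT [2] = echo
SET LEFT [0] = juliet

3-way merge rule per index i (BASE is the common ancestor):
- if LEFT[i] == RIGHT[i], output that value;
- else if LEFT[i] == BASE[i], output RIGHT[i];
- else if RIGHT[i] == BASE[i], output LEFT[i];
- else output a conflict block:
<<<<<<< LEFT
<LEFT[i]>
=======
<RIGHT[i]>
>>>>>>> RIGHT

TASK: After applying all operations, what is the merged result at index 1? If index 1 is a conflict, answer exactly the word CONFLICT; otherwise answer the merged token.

Final LEFT:  [juliet, juliet, juliet]
Final RIGHT: [echo, hotel, echo]
i=0: L=juliet, R=echo=BASE -> take LEFT -> juliet
i=1: L=juliet, R=hotel=BASE -> take LEFT -> juliet
i=2: BASE=foxtrot L=juliet R=echo all differ -> CONFLICT
Index 1 -> juliet

Answer: juliet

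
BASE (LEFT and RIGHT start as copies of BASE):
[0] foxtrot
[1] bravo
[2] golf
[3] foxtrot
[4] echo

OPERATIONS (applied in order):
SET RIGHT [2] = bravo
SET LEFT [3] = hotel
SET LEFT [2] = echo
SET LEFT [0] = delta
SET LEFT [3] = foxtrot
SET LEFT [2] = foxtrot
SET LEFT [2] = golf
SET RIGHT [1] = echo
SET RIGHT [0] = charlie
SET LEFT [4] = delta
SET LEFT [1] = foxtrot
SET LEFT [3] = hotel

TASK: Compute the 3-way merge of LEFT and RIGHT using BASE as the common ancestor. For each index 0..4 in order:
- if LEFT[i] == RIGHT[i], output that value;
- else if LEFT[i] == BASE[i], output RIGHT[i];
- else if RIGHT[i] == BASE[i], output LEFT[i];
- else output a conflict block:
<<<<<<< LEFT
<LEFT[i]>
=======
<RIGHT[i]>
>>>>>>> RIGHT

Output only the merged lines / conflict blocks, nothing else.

Answer: <<<<<<< LEFT
delta
=======
charlie
>>>>>>> RIGHT
<<<<<<< LEFT
foxtrot
=======
echo
>>>>>>> RIGHT
bravo
hotel
delta

Derivation:
Final LEFT:  [delta, foxtrot, golf, hotel, delta]
Final RIGHT: [charlie, echo, bravo, foxtrot, echo]
i=0: BASE=foxtrot L=delta R=charlie all differ -> CONFLICT
i=1: BASE=bravo L=foxtrot R=echo all differ -> CONFLICT
i=2: L=golf=BASE, R=bravo -> take RIGHT -> bravo
i=3: L=hotel, R=foxtrot=BASE -> take LEFT -> hotel
i=4: L=delta, R=echo=BASE -> take LEFT -> delta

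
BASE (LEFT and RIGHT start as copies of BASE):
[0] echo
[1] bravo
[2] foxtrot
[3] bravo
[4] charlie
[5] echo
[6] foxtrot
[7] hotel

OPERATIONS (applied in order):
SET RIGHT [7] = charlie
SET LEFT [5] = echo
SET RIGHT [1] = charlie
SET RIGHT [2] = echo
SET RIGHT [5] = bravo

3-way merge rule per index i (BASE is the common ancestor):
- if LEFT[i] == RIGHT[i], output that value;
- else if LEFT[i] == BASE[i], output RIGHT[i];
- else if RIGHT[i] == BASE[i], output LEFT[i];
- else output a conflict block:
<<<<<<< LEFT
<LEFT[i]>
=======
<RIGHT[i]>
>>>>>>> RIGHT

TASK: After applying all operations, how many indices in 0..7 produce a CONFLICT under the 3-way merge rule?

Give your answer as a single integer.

Final LEFT:  [echo, bravo, foxtrot, bravo, charlie, echo, foxtrot, hotel]
Final RIGHT: [echo, charlie, echo, bravo, charlie, bravo, foxtrot, charlie]
i=0: L=echo R=echo -> agree -> echo
i=1: L=bravo=BASE, R=charlie -> take RIGHT -> charlie
i=2: L=foxtrot=BASE, R=echo -> take RIGHT -> echo
i=3: L=bravo R=bravo -> agree -> bravo
i=4: L=charlie R=charlie -> agree -> charlie
i=5: L=echo=BASE, R=bravo -> take RIGHT -> bravo
i=6: L=foxtrot R=foxtrot -> agree -> foxtrot
i=7: L=hotel=BASE, R=charlie -> take RIGHT -> charlie
Conflict count: 0

Answer: 0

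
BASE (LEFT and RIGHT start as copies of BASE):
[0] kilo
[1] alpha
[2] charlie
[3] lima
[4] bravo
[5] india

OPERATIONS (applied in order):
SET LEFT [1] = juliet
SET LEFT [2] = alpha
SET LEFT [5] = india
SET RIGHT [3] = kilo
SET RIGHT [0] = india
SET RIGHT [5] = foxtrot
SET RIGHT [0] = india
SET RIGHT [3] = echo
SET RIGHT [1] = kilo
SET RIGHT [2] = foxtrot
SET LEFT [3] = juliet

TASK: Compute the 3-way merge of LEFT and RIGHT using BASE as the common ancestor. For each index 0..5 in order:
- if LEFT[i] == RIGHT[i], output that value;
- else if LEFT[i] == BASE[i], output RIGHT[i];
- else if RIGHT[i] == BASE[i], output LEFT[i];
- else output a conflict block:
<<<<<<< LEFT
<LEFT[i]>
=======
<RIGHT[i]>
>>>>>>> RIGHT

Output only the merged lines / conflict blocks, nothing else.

Final LEFT:  [kilo, juliet, alpha, juliet, bravo, india]
Final RIGHT: [india, kilo, foxtrot, echo, bravo, foxtrot]
i=0: L=kilo=BASE, R=india -> take RIGHT -> india
i=1: BASE=alpha L=juliet R=kilo all differ -> CONFLICT
i=2: BASE=charlie L=alpha R=foxtrot all differ -> CONFLICT
i=3: BASE=lima L=juliet R=echo all differ -> CONFLICT
i=4: L=bravo R=bravo -> agree -> bravo
i=5: L=india=BASE, R=foxtrot -> take RIGHT -> foxtrot

Answer: india
<<<<<<< LEFT
juliet
=======
kilo
>>>>>>> RIGHT
<<<<<<< LEFT
alpha
=======
foxtrot
>>>>>>> RIGHT
<<<<<<< LEFT
juliet
=======
echo
>>>>>>> RIGHT
bravo
foxtrot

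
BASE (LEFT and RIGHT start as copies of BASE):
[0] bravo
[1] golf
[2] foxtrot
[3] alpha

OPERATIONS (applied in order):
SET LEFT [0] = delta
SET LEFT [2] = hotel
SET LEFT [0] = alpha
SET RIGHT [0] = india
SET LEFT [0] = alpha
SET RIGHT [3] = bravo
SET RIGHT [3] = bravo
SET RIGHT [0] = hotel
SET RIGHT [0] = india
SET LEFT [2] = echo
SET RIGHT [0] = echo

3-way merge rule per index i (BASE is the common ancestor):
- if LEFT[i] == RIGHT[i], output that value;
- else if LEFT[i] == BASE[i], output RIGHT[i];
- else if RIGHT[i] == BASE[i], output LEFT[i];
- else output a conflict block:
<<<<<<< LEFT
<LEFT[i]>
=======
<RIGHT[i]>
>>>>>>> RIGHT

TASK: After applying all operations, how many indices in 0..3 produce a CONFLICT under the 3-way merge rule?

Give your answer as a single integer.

Final LEFT:  [alpha, golf, echo, alpha]
Final RIGHT: [echo, golf, foxtrot, bravo]
i=0: BASE=bravo L=alpha R=echo all differ -> CONFLICT
i=1: L=golf R=golf -> agree -> golf
i=2: L=echo, R=foxtrot=BASE -> take LEFT -> echo
i=3: L=alpha=BASE, R=bravo -> take RIGHT -> bravo
Conflict count: 1

Answer: 1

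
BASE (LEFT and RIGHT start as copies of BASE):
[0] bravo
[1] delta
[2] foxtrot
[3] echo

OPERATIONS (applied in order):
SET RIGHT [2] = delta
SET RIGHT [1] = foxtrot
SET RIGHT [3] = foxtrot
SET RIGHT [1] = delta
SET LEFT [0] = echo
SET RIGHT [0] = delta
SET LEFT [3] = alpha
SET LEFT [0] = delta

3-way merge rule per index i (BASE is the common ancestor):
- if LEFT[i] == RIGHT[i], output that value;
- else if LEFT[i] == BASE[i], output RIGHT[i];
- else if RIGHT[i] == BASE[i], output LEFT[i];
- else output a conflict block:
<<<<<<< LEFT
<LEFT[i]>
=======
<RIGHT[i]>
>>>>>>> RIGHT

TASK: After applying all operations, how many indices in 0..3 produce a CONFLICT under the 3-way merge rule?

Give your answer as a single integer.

Final LEFT:  [delta, delta, foxtrot, alpha]
Final RIGHT: [delta, delta, delta, foxtrot]
i=0: L=delta R=delta -> agree -> delta
i=1: L=delta R=delta -> agree -> delta
i=2: L=foxtrot=BASE, R=delta -> take RIGHT -> delta
i=3: BASE=echo L=alpha R=foxtrot all differ -> CONFLICT
Conflict count: 1

Answer: 1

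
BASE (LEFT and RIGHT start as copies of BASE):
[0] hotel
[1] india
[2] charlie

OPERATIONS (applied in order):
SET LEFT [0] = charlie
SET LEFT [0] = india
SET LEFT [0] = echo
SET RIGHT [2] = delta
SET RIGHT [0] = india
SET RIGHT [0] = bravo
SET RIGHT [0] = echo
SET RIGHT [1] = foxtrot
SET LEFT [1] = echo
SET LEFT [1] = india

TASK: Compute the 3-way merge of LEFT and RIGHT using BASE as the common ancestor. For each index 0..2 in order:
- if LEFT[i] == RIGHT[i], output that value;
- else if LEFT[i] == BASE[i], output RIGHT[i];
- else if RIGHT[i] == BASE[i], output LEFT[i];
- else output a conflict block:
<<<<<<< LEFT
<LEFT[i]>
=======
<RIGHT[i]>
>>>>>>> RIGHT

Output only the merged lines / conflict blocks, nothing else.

Answer: echo
foxtrot
delta

Derivation:
Final LEFT:  [echo, india, charlie]
Final RIGHT: [echo, foxtrot, delta]
i=0: L=echo R=echo -> agree -> echo
i=1: L=india=BASE, R=foxtrot -> take RIGHT -> foxtrot
i=2: L=charlie=BASE, R=delta -> take RIGHT -> delta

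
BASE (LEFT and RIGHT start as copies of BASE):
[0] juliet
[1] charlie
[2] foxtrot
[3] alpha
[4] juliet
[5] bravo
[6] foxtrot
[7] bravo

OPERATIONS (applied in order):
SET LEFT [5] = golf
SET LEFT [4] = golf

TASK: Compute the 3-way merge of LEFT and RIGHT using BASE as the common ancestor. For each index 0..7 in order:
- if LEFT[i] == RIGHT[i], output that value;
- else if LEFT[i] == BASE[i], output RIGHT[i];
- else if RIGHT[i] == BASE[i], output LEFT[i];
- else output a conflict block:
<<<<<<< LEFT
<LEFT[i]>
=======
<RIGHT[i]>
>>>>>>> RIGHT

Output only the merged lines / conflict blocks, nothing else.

Answer: juliet
charlie
foxtrot
alpha
golf
golf
foxtrot
bravo

Derivation:
Final LEFT:  [juliet, charlie, foxtrot, alpha, golf, golf, foxtrot, bravo]
Final RIGHT: [juliet, charlie, foxtrot, alpha, juliet, bravo, foxtrot, bravo]
i=0: L=juliet R=juliet -> agree -> juliet
i=1: L=charlie R=charlie -> agree -> charlie
i=2: L=foxtrot R=foxtrot -> agree -> foxtrot
i=3: L=alpha R=alpha -> agree -> alpha
i=4: L=golf, R=juliet=BASE -> take LEFT -> golf
i=5: L=golf, R=bravo=BASE -> take LEFT -> golf
i=6: L=foxtrot R=foxtrot -> agree -> foxtrot
i=7: L=bravo R=bravo -> agree -> bravo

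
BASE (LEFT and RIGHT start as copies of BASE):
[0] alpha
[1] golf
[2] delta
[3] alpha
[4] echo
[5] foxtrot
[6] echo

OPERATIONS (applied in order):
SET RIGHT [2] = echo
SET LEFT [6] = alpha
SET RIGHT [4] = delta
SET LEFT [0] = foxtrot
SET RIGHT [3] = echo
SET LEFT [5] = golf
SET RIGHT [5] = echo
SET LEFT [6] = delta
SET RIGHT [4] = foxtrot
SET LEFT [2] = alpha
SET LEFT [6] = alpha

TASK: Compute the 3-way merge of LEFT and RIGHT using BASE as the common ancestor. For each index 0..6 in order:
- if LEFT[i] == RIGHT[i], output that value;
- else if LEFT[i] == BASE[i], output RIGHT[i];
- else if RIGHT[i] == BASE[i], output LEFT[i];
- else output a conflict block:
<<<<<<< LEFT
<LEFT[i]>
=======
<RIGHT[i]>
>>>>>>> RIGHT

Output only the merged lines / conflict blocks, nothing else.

Final LEFT:  [foxtrot, golf, alpha, alpha, echo, golf, alpha]
Final RIGHT: [alpha, golf, echo, echo, foxtrot, echo, echo]
i=0: L=foxtrot, R=alpha=BASE -> take LEFT -> foxtrot
i=1: L=golf R=golf -> agree -> golf
i=2: BASE=delta L=alpha R=echo all differ -> CONFLICT
i=3: L=alpha=BASE, R=echo -> take RIGHT -> echo
i=4: L=echo=BASE, R=foxtrot -> take RIGHT -> foxtrot
i=5: BASE=foxtrot L=golf R=echo all differ -> CONFLICT
i=6: L=alpha, R=echo=BASE -> take LEFT -> alpha

Answer: foxtrot
golf
<<<<<<< LEFT
alpha
=======
echo
>>>>>>> RIGHT
echo
foxtrot
<<<<<<< LEFT
golf
=======
echo
>>>>>>> RIGHT
alpha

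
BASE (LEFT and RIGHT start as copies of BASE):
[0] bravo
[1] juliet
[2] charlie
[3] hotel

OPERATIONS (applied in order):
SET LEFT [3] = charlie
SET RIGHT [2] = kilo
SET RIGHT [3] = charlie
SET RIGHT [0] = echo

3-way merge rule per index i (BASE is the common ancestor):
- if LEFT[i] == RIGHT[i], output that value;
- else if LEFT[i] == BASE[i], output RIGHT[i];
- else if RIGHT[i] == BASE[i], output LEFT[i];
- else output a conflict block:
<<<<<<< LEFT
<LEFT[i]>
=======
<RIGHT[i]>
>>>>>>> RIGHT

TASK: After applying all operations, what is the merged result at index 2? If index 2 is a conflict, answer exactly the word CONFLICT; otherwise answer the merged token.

Answer: kilo

Derivation:
Final LEFT:  [bravo, juliet, charlie, charlie]
Final RIGHT: [echo, juliet, kilo, charlie]
i=0: L=bravo=BASE, R=echo -> take RIGHT -> echo
i=1: L=juliet R=juliet -> agree -> juliet
i=2: L=charlie=BASE, R=kilo -> take RIGHT -> kilo
i=3: L=charlie R=charlie -> agree -> charlie
Index 2 -> kilo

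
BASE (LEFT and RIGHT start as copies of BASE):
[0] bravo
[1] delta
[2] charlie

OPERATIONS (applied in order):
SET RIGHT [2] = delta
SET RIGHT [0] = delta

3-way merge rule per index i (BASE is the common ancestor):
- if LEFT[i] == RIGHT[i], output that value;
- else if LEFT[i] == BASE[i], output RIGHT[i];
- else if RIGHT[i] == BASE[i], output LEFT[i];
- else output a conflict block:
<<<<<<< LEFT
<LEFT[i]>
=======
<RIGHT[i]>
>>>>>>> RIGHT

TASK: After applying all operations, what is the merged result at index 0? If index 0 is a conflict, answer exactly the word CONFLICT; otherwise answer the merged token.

Final LEFT:  [bravo, delta, charlie]
Final RIGHT: [delta, delta, delta]
i=0: L=bravo=BASE, R=delta -> take RIGHT -> delta
i=1: L=delta R=delta -> agree -> delta
i=2: L=charlie=BASE, R=delta -> take RIGHT -> delta
Index 0 -> delta

Answer: delta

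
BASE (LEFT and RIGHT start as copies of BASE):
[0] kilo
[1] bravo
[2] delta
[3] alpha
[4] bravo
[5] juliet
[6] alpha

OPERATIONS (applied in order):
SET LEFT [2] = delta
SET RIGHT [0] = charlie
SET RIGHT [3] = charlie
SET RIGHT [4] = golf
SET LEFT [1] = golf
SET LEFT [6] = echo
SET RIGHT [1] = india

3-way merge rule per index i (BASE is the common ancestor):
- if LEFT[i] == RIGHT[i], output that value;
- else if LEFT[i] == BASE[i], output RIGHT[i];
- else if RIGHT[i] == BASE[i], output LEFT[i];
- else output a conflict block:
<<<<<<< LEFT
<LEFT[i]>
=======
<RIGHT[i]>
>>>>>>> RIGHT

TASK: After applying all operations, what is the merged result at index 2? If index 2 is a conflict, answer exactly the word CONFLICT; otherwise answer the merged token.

Final LEFT:  [kilo, golf, delta, alpha, bravo, juliet, echo]
Final RIGHT: [charlie, india, delta, charlie, golf, juliet, alpha]
i=0: L=kilo=BASE, R=charlie -> take RIGHT -> charlie
i=1: BASE=bravo L=golf R=india all differ -> CONFLICT
i=2: L=delta R=delta -> agree -> delta
i=3: L=alpha=BASE, R=charlie -> take RIGHT -> charlie
i=4: L=bravo=BASE, R=golf -> take RIGHT -> golf
i=5: L=juliet R=juliet -> agree -> juliet
i=6: L=echo, R=alpha=BASE -> take LEFT -> echo
Index 2 -> delta

Answer: delta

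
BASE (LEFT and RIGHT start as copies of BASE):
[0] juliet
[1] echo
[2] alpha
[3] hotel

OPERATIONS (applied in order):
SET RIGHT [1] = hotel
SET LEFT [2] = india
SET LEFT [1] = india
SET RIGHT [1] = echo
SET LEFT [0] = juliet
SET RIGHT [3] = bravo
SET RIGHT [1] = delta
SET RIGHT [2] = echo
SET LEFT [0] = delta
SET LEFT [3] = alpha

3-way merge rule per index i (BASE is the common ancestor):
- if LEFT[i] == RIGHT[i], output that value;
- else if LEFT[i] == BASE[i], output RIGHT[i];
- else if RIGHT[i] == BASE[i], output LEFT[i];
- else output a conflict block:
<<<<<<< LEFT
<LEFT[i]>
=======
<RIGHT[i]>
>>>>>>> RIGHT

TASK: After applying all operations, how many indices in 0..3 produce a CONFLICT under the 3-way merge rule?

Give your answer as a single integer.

Final LEFT:  [delta, india, india, alpha]
Final RIGHT: [juliet, delta, echo, bravo]
i=0: L=delta, R=juliet=BASE -> take LEFT -> delta
i=1: BASE=echo L=india R=delta all differ -> CONFLICT
i=2: BASE=alpha L=india R=echo all differ -> CONFLICT
i=3: BASE=hotel L=alpha R=bravo all differ -> CONFLICT
Conflict count: 3

Answer: 3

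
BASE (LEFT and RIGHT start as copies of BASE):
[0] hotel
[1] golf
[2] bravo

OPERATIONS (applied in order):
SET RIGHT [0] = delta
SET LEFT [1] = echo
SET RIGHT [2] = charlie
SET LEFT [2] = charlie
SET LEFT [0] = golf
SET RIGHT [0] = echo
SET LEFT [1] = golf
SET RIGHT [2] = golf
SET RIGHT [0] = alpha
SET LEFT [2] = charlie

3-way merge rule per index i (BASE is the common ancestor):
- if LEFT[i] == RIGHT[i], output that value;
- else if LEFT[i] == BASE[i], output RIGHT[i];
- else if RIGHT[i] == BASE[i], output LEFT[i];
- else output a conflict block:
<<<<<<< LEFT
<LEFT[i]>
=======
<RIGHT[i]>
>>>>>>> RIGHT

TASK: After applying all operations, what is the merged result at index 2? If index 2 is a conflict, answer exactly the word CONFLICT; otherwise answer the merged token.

Answer: CONFLICT

Derivation:
Final LEFT:  [golf, golf, charlie]
Final RIGHT: [alpha, golf, golf]
i=0: BASE=hotel L=golf R=alpha all differ -> CONFLICT
i=1: L=golf R=golf -> agree -> golf
i=2: BASE=bravo L=charlie R=golf all differ -> CONFLICT
Index 2 -> CONFLICT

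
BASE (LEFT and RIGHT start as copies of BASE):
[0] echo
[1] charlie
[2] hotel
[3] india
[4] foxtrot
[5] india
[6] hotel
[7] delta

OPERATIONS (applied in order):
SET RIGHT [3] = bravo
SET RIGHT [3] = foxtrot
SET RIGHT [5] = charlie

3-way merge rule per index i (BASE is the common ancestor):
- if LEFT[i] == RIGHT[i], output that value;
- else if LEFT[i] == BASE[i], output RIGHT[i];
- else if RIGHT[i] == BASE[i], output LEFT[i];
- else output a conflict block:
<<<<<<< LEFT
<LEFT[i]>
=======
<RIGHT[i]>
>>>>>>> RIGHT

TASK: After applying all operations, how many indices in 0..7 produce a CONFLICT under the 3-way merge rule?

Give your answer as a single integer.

Final LEFT:  [echo, charlie, hotel, india, foxtrot, india, hotel, delta]
Final RIGHT: [echo, charlie, hotel, foxtrot, foxtrot, charlie, hotel, delta]
i=0: L=echo R=echo -> agree -> echo
i=1: L=charlie R=charlie -> agree -> charlie
i=2: L=hotel R=hotel -> agree -> hotel
i=3: L=india=BASE, R=foxtrot -> take RIGHT -> foxtrot
i=4: L=foxtrot R=foxtrot -> agree -> foxtrot
i=5: L=india=BASE, R=charlie -> take RIGHT -> charlie
i=6: L=hotel R=hotel -> agree -> hotel
i=7: L=delta R=delta -> agree -> delta
Conflict count: 0

Answer: 0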